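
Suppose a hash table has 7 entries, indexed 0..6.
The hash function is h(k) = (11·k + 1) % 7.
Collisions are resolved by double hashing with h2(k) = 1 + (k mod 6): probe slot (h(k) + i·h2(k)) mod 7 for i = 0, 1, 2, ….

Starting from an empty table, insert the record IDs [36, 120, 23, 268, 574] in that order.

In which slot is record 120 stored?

6

Insert 36: h=5, slot 5 empty → index 5.
Insert 120: h=5, h2=1, slot 5 occupied → index 6.
Insert 23: h=2, slot 2 empty → index 2.
Insert 268: h=2, h2=5, slot 2 occupied → index 0.
Insert 574: h=1, slot 1 empty → index 1.
Table: [268, 574, 23, -, -, 36, 120]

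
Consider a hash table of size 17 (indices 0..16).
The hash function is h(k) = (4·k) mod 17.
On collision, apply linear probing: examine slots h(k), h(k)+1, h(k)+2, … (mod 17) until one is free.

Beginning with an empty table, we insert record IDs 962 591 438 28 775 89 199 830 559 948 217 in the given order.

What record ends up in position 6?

962: h=6 -> slot 6
591: h=1 -> slot 1
438: h=1, probe 1,2 -> slot 2
28: h=10 -> slot 10
775: h=6, probe 6,7 -> slot 7
89: h=16 -> slot 16
199: h=14 -> slot 14
830: h=5 -> slot 5
559: h=9 -> slot 9
948: h=1, probe 1,2,3 -> slot 3
217: h=1, probe 1,2,3,4 -> slot 4
Table: [-, 591, 438, 948, 217, 830, 962, 775, -, 559, 28, -, -, -, 199, -, 89]

962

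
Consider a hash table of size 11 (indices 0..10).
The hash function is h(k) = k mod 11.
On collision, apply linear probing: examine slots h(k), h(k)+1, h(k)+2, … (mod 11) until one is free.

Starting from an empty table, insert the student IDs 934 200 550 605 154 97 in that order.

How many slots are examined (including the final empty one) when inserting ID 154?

4

934: h=10 => slot 10
200: h=2 => slot 2
550: h=0 => slot 0
605: h=0, probe 0,1 => slot 1
154: h=0, probe 0,1,2,3 => slot 3
97: h=9 => slot 9
Table: [550, 605, 200, 154, —, —, —, —, —, 97, 934]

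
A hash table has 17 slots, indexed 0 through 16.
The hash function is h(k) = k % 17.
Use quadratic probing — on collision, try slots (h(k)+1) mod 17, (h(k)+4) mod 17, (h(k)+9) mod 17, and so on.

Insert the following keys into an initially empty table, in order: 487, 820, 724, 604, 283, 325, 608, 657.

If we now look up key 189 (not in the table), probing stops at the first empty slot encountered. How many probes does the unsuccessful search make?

2

487 hashes to 11; slot 11 is free → place at 11.
820 hashes to 4; slot 4 is free → place at 4.
724 hashes to 10; slot 10 is free → place at 10.
604 hashes to 9; slot 9 is free → place at 9.
283 hashes to 11; 11 taken → place at 12.
325 hashes to 2; slot 2 is free → place at 2.
608 hashes to 13; slot 13 is free → place at 13.
657 hashes to 11; 11,12 taken → place at 15.
Table: [—, —, 325, —, 820, —, —, —, —, 604, 724, 487, 283, 608, —, 657, —]
Lookup 189: h=2, probe 2,3 → slot 3 empty, not found.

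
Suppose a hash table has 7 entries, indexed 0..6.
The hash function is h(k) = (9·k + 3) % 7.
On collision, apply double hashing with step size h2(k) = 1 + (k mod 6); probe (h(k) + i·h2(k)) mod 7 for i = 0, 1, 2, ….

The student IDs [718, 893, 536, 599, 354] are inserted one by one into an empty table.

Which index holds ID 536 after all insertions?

718 hashes to 4; slot 4 is free -> place at 4.
893 hashes to 4, h2=6; 4 taken -> place at 3.
536 hashes to 4, h2=3; 4 taken -> place at 0.
599 hashes to 4, h2=6; 4,3 taken -> place at 2.
354 hashes to 4, h2=1; 4 taken -> place at 5.
Table: [536, _, 599, 893, 718, 354, _]

0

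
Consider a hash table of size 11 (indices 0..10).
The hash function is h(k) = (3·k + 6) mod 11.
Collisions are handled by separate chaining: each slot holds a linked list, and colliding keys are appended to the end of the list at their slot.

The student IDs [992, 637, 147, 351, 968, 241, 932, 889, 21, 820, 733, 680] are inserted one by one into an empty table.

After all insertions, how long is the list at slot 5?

Insert 992: h=1, bucket 1 empty -> new chain.
Insert 637: h=3, bucket 3 empty -> new chain.
Insert 147: h=7, bucket 7 empty -> new chain.
Insert 351: h=3, bucket 3 nonempty -> append to chain.
Insert 968: h=6, bucket 6 empty -> new chain.
Insert 241: h=3, bucket 3 nonempty -> append to chain.
Insert 932: h=8, bucket 8 empty -> new chain.
Insert 889: h=0, bucket 0 empty -> new chain.
Insert 21: h=3, bucket 3 nonempty -> append to chain.
Insert 820: h=2, bucket 2 empty -> new chain.
Insert 733: h=5, bucket 5 empty -> new chain.
Insert 680: h=0, bucket 0 nonempty -> append to chain.
Final buckets:
0: 889 -> 680
1: 992
2: 820
3: 637 -> 351 -> 241 -> 21
4: —
5: 733
6: 968
7: 147
8: 932
9: —
10: —

1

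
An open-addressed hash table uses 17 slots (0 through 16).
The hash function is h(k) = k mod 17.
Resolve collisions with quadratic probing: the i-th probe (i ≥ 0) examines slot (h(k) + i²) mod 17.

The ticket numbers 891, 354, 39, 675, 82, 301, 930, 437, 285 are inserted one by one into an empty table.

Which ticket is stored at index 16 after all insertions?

891 hashes to 7; slot 7 is free => place at 7.
354 hashes to 14; slot 14 is free => place at 14.
39 hashes to 5; slot 5 is free => place at 5.
675 hashes to 12; slot 12 is free => place at 12.
82 hashes to 14; 14 taken => place at 15.
301 hashes to 12; 12 taken => place at 13.
930 hashes to 12; 12,13 taken => place at 16.
437 hashes to 12; 12,13,16 taken => place at 4.
285 hashes to 13; 13,14 taken => place at 0.
Table: [285, _, _, _, 437, 39, _, 891, _, _, _, _, 675, 301, 354, 82, 930]

930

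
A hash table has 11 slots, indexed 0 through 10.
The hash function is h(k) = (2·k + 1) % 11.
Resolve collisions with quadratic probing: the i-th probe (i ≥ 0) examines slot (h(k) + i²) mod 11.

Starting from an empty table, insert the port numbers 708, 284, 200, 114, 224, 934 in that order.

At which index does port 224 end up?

2

708 hashes to 9; slot 9 is free -> place at 9.
284 hashes to 8; slot 8 is free -> place at 8.
200 hashes to 5; slot 5 is free -> place at 5.
114 hashes to 9; 9 taken -> place at 10.
224 hashes to 9; 9,10 taken -> place at 2.
934 hashes to 10; 10 taken -> place at 0.
Table: [934, ., 224, ., ., 200, ., ., 284, 708, 114]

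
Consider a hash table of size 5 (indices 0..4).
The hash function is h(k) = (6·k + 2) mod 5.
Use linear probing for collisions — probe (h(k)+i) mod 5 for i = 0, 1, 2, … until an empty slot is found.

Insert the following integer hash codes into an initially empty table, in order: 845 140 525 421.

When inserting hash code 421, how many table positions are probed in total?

3

845 hashes to 2; slot 2 is free -> place at 2.
140 hashes to 2; 2 taken -> place at 3.
525 hashes to 2; 2,3 taken -> place at 4.
421 hashes to 3; 3,4 taken -> place at 0.
Table: [421, —, 845, 140, 525]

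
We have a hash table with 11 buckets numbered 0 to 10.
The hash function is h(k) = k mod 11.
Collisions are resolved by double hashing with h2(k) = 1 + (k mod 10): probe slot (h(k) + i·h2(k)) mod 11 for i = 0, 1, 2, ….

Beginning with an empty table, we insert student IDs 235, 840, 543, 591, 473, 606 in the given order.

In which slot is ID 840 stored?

5

235: h=4 => slot 4
840: h=4, h2=1, probe 4,5 => slot 5
543: h=4, h2=4, probe 4,8 => slot 8
591: h=8, h2=2, probe 8,10 => slot 10
473: h=0 => slot 0
606: h=1 => slot 1
Table: [473, 606, -, -, 235, 840, -, -, 543, -, 591]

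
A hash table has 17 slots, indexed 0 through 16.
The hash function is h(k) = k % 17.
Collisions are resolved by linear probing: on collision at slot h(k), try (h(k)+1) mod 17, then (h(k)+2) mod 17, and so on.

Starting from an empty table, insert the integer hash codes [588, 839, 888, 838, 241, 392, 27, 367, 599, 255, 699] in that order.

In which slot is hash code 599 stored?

Insert 588: h=10, slot 10 empty → index 10.
Insert 839: h=6, slot 6 empty → index 6.
Insert 888: h=4, slot 4 empty → index 4.
Insert 838: h=5, slot 5 empty → index 5.
Insert 241: h=3, slot 3 empty → index 3.
Insert 392: h=1, slot 1 empty → index 1.
Insert 27: h=10, slot 10 occupied → index 11.
Insert 367: h=10, slots 10,11 occupied → index 12.
Insert 599: h=4, slots 4,5,6 occupied → index 7.
Insert 255: h=0, slot 0 empty → index 0.
Insert 699: h=2, slot 2 empty → index 2.
Table: [255, 392, 699, 241, 888, 838, 839, 599, _, _, 588, 27, 367, _, _, _, _]

7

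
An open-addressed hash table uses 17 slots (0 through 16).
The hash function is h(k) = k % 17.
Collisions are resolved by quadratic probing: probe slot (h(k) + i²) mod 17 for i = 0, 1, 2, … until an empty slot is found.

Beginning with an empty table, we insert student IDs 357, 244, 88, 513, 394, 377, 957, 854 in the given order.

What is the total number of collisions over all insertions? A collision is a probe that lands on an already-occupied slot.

8

Insert 357: h=0, slot 0 empty => index 0.
Insert 244: h=6, slot 6 empty => index 6.
Insert 88: h=3, slot 3 empty => index 3.
Insert 513: h=3, slot 3 occupied => index 4.
Insert 394: h=3, slots 3,4 occupied => index 7.
Insert 377: h=3, slots 3,4,7 occupied => index 12.
Insert 957: h=5, slot 5 empty => index 5.
Insert 854: h=4, slots 4,5 occupied => index 8.
Table: [357, ∅, ∅, 88, 513, 957, 244, 394, 854, ∅, ∅, ∅, 377, ∅, ∅, ∅, ∅]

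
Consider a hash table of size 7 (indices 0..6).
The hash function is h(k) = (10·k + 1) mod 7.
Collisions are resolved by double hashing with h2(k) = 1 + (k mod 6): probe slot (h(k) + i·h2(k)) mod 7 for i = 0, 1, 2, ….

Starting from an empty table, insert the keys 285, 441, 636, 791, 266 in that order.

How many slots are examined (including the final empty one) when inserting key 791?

Insert 285: h=2, slot 2 empty -> index 2.
Insert 441: h=1, slot 1 empty -> index 1.
Insert 636: h=5, slot 5 empty -> index 5.
Insert 791: h=1, h2=6, slot 1 occupied -> index 0.
Insert 266: h=1, h2=3, slot 1 occupied -> index 4.
Table: [791, 441, 285, -, 266, 636, -]

2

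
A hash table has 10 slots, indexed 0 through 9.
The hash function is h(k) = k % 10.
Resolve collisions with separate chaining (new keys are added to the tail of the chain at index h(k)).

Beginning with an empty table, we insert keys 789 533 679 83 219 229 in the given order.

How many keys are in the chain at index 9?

Insert 789: h=9, bucket 9 empty → new chain.
Insert 533: h=3, bucket 3 empty → new chain.
Insert 679: h=9, bucket 9 nonempty → append to chain.
Insert 83: h=3, bucket 3 nonempty → append to chain.
Insert 219: h=9, bucket 9 nonempty → append to chain.
Insert 229: h=9, bucket 9 nonempty → append to chain.
Final buckets:
0: -
1: -
2: -
3: 533 -> 83
4: -
5: -
6: -
7: -
8: -
9: 789 -> 679 -> 219 -> 229

4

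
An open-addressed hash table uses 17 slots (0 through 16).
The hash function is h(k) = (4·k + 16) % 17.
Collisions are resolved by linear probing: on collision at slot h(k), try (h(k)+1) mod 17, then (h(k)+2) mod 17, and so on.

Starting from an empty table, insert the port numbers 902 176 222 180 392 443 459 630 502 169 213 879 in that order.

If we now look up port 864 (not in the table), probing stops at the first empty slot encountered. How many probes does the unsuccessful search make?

902 hashes to 3; slot 3 is free => place at 3.
176 hashes to 6; slot 6 is free => place at 6.
222 hashes to 3; 3 taken => place at 4.
180 hashes to 5; slot 5 is free => place at 5.
392 hashes to 3; 3,4,5,6 taken => place at 7.
443 hashes to 3; 3,4,5,6,7 taken => place at 8.
459 hashes to 16; slot 16 is free => place at 16.
630 hashes to 3; 3,4,5,6,7,8 taken => place at 9.
502 hashes to 1; slot 1 is free => place at 1.
169 hashes to 12; slot 12 is free => place at 12.
213 hashes to 1; 1 taken => place at 2.
879 hashes to 13; slot 13 is free => place at 13.
Table: [_, 502, 213, 902, 222, 180, 176, 392, 443, 630, _, _, 169, 879, _, _, 459]
Lookup 864: h=4, probe 4,5,6,7,8,9,10 → slot 10 empty, not found.

7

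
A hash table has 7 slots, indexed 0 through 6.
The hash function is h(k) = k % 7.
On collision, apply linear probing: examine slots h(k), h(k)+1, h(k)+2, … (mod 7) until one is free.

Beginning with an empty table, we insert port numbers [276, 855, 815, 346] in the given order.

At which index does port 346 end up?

5

Insert 276: h=3, slot 3 empty → index 3.
Insert 855: h=1, slot 1 empty → index 1.
Insert 815: h=3, slot 3 occupied → index 4.
Insert 346: h=3, slots 3,4 occupied → index 5.
Table: [_, 855, _, 276, 815, 346, _]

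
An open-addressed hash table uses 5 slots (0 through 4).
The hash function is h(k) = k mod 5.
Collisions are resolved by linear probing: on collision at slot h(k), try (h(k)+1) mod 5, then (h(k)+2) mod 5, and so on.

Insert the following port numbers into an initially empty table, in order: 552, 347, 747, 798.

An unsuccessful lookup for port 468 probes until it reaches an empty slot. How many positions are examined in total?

4

Insert 552: h=2, slot 2 empty -> index 2.
Insert 347: h=2, slot 2 occupied -> index 3.
Insert 747: h=2, slots 2,3 occupied -> index 4.
Insert 798: h=3, slots 3,4 occupied -> index 0.
Table: [798, ., 552, 347, 747]
Lookup 468: h=3, probe 3,4,0,1 → slot 1 empty, not found.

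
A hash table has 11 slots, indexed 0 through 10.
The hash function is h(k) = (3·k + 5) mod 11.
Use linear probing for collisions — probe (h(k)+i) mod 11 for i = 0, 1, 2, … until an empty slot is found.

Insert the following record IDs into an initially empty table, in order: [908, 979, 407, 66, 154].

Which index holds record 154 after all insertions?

8

908: h=1 → slot 1
979: h=5 → slot 5
407: h=5, probe 5,6 → slot 6
66: h=5, probe 5,6,7 → slot 7
154: h=5, probe 5,6,7,8 → slot 8
Table: [∅, 908, ∅, ∅, ∅, 979, 407, 66, 154, ∅, ∅]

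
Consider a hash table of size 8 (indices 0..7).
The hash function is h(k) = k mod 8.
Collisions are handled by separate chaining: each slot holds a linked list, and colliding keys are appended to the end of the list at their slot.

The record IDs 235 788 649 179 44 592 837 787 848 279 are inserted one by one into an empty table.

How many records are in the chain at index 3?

235 → bucket 3
788 → bucket 4
649 → bucket 1
179 → bucket 3 (collision)
44 → bucket 4 (collision)
592 → bucket 0
837 → bucket 5
787 → bucket 3 (collision)
848 → bucket 0 (collision)
279 → bucket 7
Final buckets:
0: 592 -> 848
1: 649
2: -
3: 235 -> 179 -> 787
4: 788 -> 44
5: 837
6: -
7: 279

3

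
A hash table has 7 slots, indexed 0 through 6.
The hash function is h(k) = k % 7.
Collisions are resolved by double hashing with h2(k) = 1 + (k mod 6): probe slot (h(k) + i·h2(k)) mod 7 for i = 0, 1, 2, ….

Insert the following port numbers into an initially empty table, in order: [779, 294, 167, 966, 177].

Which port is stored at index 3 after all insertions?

177

779 hashes to 2; slot 2 is free → place at 2.
294 hashes to 0; slot 0 is free → place at 0.
167 hashes to 6; slot 6 is free → place at 6.
966 hashes to 0, h2=1; 0 taken → place at 1.
177 hashes to 2, h2=4; 2,6 taken → place at 3.
Table: [294, 966, 779, 177, ∅, ∅, 167]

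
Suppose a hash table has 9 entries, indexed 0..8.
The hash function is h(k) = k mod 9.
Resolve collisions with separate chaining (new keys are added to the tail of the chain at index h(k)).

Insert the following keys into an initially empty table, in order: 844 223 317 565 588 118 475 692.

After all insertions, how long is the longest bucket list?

4

844 -> bucket 7
223 -> bucket 7 (collision)
317 -> bucket 2
565 -> bucket 7 (collision)
588 -> bucket 3
118 -> bucket 1
475 -> bucket 7 (collision)
692 -> bucket 8
Final buckets:
0: —
1: 118
2: 317
3: 588
4: —
5: —
6: —
7: 844 -> 223 -> 565 -> 475
8: 692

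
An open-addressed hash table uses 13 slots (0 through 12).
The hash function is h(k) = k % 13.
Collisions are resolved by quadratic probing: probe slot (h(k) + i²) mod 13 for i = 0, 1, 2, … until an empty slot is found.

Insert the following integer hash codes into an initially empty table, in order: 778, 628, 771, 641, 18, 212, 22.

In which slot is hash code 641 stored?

778: h=11 -> slot 11
628: h=4 -> slot 4
771: h=4, probe 4,5 -> slot 5
641: h=4, probe 4,5,8 -> slot 8
18: h=5, probe 5,6 -> slot 6
212: h=4, probe 4,5,8,0 -> slot 0
22: h=9 -> slot 9
Table: [212, ∅, ∅, ∅, 628, 771, 18, ∅, 641, 22, ∅, 778, ∅]

8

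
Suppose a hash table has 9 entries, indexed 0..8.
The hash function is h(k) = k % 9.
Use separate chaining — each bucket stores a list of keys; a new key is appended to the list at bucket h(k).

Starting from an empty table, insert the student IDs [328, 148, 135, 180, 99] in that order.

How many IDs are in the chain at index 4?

328 -> bucket 4
148 -> bucket 4 (collision)
135 -> bucket 0
180 -> bucket 0 (collision)
99 -> bucket 0 (collision)
Final buckets:
0: 135 -> 180 -> 99
1: _
2: _
3: _
4: 328 -> 148
5: _
6: _
7: _
8: _

2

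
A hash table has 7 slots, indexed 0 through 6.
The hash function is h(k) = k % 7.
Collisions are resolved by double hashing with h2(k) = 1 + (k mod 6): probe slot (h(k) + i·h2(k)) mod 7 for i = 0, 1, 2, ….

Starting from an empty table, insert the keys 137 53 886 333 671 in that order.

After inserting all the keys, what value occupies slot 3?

53

Insert 137: h=4, slot 4 empty → index 4.
Insert 53: h=4, h2=6, slot 4 occupied → index 3.
Insert 886: h=4, h2=5, slot 4 occupied → index 2.
Insert 333: h=4, h2=4, slot 4 occupied → index 1.
Insert 671: h=6, slot 6 empty → index 6.
Table: [-, 333, 886, 53, 137, -, 671]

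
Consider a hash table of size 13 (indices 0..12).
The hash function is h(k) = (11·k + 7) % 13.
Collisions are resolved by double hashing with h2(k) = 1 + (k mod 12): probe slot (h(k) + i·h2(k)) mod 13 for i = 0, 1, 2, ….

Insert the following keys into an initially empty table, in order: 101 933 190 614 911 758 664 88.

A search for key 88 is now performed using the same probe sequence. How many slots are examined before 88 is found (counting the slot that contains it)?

101: h=0 → slot 0
933: h=0, h2=10, probe 0,10 → slot 10
190: h=4 → slot 4
614: h=1 → slot 1
911: h=5 → slot 5
758: h=12 → slot 12
664: h=5, h2=5, probe 5,10,2 → slot 2
88: h=0, h2=5, probe 0,5,10,2,7 → slot 7
Table: [101, 614, 664, ., 190, 911, ., 88, ., ., 933, ., 758]
Lookup 88: h=0, h2=5, probe 0,5,10,2,7 → found at 7.

5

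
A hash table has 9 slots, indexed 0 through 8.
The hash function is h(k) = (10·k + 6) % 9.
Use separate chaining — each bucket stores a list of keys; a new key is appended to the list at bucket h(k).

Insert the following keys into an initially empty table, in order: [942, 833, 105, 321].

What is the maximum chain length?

3

Insert 942: h=3, bucket 3 empty -> new chain.
Insert 833: h=2, bucket 2 empty -> new chain.
Insert 105: h=3, bucket 3 nonempty -> append to chain.
Insert 321: h=3, bucket 3 nonempty -> append to chain.
Final buckets:
0: —
1: —
2: 833
3: 942 -> 105 -> 321
4: —
5: —
6: —
7: —
8: —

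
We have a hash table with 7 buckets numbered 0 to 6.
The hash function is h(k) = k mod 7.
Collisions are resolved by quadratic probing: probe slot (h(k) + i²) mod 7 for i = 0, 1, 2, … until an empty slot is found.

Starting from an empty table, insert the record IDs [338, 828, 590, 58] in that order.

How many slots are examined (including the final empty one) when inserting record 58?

338 hashes to 2; slot 2 is free => place at 2.
828 hashes to 2; 2 taken => place at 3.
590 hashes to 2; 2,3 taken => place at 6.
58 hashes to 2; 2,3,6 taken => place at 4.
Table: [-, -, 338, 828, 58, -, 590]

4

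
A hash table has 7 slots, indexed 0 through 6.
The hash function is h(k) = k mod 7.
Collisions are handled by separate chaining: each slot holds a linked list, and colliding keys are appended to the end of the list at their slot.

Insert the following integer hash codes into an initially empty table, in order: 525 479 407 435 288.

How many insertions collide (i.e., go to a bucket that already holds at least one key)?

Insert 525: h=0, bucket 0 empty -> new chain.
Insert 479: h=3, bucket 3 empty -> new chain.
Insert 407: h=1, bucket 1 empty -> new chain.
Insert 435: h=1, bucket 1 nonempty -> append to chain.
Insert 288: h=1, bucket 1 nonempty -> append to chain.
Final buckets:
0: 525
1: 407 -> 435 -> 288
2: _
3: 479
4: _
5: _
6: _

2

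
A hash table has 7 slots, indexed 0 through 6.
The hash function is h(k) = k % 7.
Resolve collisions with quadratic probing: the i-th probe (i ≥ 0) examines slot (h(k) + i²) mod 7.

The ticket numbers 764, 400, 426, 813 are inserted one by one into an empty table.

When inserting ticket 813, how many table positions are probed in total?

Insert 764: h=1, slot 1 empty -> index 1.
Insert 400: h=1, slot 1 occupied -> index 2.
Insert 426: h=6, slot 6 empty -> index 6.
Insert 813: h=1, slots 1,2 occupied -> index 5.
Table: [-, 764, 400, -, -, 813, 426]

3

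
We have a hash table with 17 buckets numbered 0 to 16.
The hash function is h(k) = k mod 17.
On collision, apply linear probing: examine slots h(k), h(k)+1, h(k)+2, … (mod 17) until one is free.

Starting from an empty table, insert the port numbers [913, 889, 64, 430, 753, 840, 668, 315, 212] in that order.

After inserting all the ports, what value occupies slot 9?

Insert 913: h=12, slot 12 empty → index 12.
Insert 889: h=5, slot 5 empty → index 5.
Insert 64: h=13, slot 13 empty → index 13.
Insert 430: h=5, slot 5 occupied → index 6.
Insert 753: h=5, slots 5,6 occupied → index 7.
Insert 840: h=7, slot 7 occupied → index 8.
Insert 668: h=5, slots 5,6,7,8 occupied → index 9.
Insert 315: h=9, slot 9 occupied → index 10.
Insert 212: h=8, slots 8,9,10 occupied → index 11.
Table: [—, —, —, —, —, 889, 430, 753, 840, 668, 315, 212, 913, 64, —, —, —]

668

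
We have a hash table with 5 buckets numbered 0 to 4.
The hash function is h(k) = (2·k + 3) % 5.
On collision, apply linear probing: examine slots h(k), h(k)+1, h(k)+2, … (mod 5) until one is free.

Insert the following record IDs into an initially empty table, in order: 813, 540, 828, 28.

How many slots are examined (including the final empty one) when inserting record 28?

Insert 813: h=4, slot 4 empty => index 4.
Insert 540: h=3, slot 3 empty => index 3.
Insert 828: h=4, slot 4 occupied => index 0.
Insert 28: h=4, slots 4,0 occupied => index 1.
Table: [828, 28, -, 540, 813]

3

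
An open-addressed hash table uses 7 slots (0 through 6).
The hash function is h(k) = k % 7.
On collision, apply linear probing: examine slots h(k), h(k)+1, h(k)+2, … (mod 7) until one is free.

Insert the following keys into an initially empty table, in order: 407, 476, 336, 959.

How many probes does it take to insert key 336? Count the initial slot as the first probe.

407: h=1 -> slot 1
476: h=0 -> slot 0
336: h=0, probe 0,1,2 -> slot 2
959: h=0, probe 0,1,2,3 -> slot 3
Table: [476, 407, 336, 959, -, -, -]

3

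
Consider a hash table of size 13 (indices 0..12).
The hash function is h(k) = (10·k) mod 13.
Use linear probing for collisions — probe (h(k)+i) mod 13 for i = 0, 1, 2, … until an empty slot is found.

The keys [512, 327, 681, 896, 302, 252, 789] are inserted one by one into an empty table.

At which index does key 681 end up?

512: h=11 → slot 11
327: h=7 → slot 7
681: h=11, probe 11,12 → slot 12
896: h=3 → slot 3
302: h=4 → slot 4
252: h=11, probe 11,12,0 → slot 0
789: h=12, probe 12,0,1 → slot 1
Table: [252, 789, ∅, 896, 302, ∅, ∅, 327, ∅, ∅, ∅, 512, 681]

12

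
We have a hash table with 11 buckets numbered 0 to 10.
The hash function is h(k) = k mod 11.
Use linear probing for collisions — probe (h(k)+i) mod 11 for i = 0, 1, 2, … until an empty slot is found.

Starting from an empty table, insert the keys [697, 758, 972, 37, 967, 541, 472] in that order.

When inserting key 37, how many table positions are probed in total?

Insert 697: h=4, slot 4 empty => index 4.
Insert 758: h=10, slot 10 empty => index 10.
Insert 972: h=4, slot 4 occupied => index 5.
Insert 37: h=4, slots 4,5 occupied => index 6.
Insert 967: h=10, slot 10 occupied => index 0.
Insert 541: h=2, slot 2 empty => index 2.
Insert 472: h=10, slots 10,0 occupied => index 1.
Table: [967, 472, 541, -, 697, 972, 37, -, -, -, 758]

3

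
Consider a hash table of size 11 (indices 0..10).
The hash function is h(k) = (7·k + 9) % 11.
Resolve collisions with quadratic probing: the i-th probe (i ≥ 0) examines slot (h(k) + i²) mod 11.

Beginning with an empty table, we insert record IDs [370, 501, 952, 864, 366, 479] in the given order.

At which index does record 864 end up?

0

370: h=3 -> slot 3
501: h=7 -> slot 7
952: h=7, probe 7,8 -> slot 8
864: h=7, probe 7,8,0 -> slot 0
366: h=8, probe 8,9 -> slot 9
479: h=7, probe 7,8,0,5 -> slot 5
Table: [864, ., ., 370, ., 479, ., 501, 952, 366, .]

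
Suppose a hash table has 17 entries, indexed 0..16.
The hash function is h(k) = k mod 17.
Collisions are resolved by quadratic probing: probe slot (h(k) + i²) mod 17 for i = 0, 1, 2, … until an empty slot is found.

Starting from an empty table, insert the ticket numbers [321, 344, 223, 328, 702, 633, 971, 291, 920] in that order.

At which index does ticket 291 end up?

321: h=15 -> slot 15
344: h=4 -> slot 4
223: h=2 -> slot 2
328: h=5 -> slot 5
702: h=5, probe 5,6 -> slot 6
633: h=4, probe 4,5,8 -> slot 8
971: h=2, probe 2,3 -> slot 3
291: h=2, probe 2,3,6,11 -> slot 11
920: h=2, probe 2,3,6,11,1 -> slot 1
Table: [—, 920, 223, 971, 344, 328, 702, —, 633, —, —, 291, —, —, —, 321, —]

11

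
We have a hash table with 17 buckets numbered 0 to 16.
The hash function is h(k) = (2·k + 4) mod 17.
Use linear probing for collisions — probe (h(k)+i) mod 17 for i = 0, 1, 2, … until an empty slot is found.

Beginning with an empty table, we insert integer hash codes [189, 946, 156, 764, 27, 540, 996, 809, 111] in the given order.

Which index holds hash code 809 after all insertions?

189 hashes to 8; slot 8 is free => place at 8.
946 hashes to 9; slot 9 is free => place at 9.
156 hashes to 10; slot 10 is free => place at 10.
764 hashes to 2; slot 2 is free => place at 2.
27 hashes to 7; slot 7 is free => place at 7.
540 hashes to 13; slot 13 is free => place at 13.
996 hashes to 7; 7,8,9,10 taken => place at 11.
809 hashes to 7; 7,8,9,10,11 taken => place at 12.
111 hashes to 5; slot 5 is free => place at 5.
Table: [_, _, 764, _, _, 111, _, 27, 189, 946, 156, 996, 809, 540, _, _, _]

12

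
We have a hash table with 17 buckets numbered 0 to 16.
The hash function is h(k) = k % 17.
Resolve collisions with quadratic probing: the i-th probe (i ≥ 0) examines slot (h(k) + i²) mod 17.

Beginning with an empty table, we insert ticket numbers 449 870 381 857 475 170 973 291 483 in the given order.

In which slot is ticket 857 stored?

11

Insert 449: h=7, slot 7 empty => index 7.
Insert 870: h=3, slot 3 empty => index 3.
Insert 381: h=7, slot 7 occupied => index 8.
Insert 857: h=7, slots 7,8 occupied => index 11.
Insert 475: h=16, slot 16 empty => index 16.
Insert 170: h=0, slot 0 empty => index 0.
Insert 973: h=4, slot 4 empty => index 4.
Insert 291: h=2, slot 2 empty => index 2.
Insert 483: h=7, slots 7,8,11,16 occupied => index 6.
Table: [170, ∅, 291, 870, 973, ∅, 483, 449, 381, ∅, ∅, 857, ∅, ∅, ∅, ∅, 475]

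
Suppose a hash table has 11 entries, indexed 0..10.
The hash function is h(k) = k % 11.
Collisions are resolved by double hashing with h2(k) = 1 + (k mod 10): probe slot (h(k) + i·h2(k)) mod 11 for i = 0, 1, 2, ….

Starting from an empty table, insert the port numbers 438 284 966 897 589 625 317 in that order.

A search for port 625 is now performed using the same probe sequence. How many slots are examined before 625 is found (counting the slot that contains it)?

3

438 hashes to 9; slot 9 is free => place at 9.
284 hashes to 9, h2=5; 9 taken => place at 3.
966 hashes to 9, h2=7; 9 taken => place at 5.
897 hashes to 6; slot 6 is free => place at 6.
589 hashes to 6, h2=10; 6,5 taken => place at 4.
625 hashes to 9, h2=6; 9,4 taken => place at 10.
317 hashes to 9, h2=8; 9,6,3 taken => place at 0.
Table: [317, —, —, 284, 589, 966, 897, —, —, 438, 625]
Lookup 625: h=9, h2=6, probe 9,4,10 → found at 10.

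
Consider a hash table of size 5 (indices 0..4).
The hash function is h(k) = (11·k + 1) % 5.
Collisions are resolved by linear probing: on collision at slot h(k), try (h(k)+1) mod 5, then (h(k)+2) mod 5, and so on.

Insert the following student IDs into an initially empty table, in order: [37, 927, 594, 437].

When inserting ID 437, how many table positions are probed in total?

4

37 hashes to 3; slot 3 is free → place at 3.
927 hashes to 3; 3 taken → place at 4.
594 hashes to 0; slot 0 is free → place at 0.
437 hashes to 3; 3,4,0 taken → place at 1.
Table: [594, 437, —, 37, 927]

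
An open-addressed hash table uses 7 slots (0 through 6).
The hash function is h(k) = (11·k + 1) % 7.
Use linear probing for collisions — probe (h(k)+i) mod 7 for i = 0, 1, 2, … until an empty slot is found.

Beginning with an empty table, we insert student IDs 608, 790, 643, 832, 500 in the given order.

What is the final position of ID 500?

1

608 hashes to 4; slot 4 is free => place at 4.
790 hashes to 4; 4 taken => place at 5.
643 hashes to 4; 4,5 taken => place at 6.
832 hashes to 4; 4,5,6 taken => place at 0.
500 hashes to 6; 6,0 taken => place at 1.
Table: [832, 500, ∅, ∅, 608, 790, 643]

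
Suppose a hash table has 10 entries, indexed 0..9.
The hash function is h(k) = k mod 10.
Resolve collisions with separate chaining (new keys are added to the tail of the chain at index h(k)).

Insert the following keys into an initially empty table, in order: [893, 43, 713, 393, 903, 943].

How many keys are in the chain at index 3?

6

893 → bucket 3
43 → bucket 3 (collision)
713 → bucket 3 (collision)
393 → bucket 3 (collision)
903 → bucket 3 (collision)
943 → bucket 3 (collision)
Final buckets:
0: .
1: .
2: .
3: 893 -> 43 -> 713 -> 393 -> 903 -> 943
4: .
5: .
6: .
7: .
8: .
9: .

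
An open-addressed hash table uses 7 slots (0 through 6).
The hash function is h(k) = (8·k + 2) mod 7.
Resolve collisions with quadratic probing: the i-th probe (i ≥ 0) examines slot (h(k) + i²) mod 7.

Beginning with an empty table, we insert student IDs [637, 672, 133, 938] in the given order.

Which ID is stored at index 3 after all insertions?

637: h=2 => slot 2
672: h=2, probe 2,3 => slot 3
133: h=2, probe 2,3,6 => slot 6
938: h=2, probe 2,3,6,4 => slot 4
Table: [_, _, 637, 672, 938, _, 133]

672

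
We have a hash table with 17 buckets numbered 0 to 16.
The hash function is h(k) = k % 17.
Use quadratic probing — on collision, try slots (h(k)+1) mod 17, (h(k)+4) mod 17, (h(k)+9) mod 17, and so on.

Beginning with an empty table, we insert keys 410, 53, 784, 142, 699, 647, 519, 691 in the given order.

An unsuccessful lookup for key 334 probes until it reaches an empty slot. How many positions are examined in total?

Insert 410: h=2, slot 2 empty → index 2.
Insert 53: h=2, slot 2 occupied → index 3.
Insert 784: h=2, slots 2,3 occupied → index 6.
Insert 142: h=6, slot 6 occupied → index 7.
Insert 699: h=2, slots 2,3,6 occupied → index 11.
Insert 647: h=1, slot 1 empty → index 1.
Insert 519: h=9, slot 9 empty → index 9.
Insert 691: h=11, slot 11 occupied → index 12.
Table: [., 647, 410, 53, ., ., 784, 142, ., 519, ., 699, 691, ., ., ., .]
Lookup 334: h=11, probe 11,12,15 → slot 15 empty, not found.

3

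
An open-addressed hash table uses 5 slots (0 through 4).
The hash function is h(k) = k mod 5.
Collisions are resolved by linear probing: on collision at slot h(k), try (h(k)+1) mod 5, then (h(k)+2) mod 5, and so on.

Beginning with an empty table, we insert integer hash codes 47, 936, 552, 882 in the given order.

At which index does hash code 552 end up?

3

Insert 47: h=2, slot 2 empty → index 2.
Insert 936: h=1, slot 1 empty → index 1.
Insert 552: h=2, slot 2 occupied → index 3.
Insert 882: h=2, slots 2,3 occupied → index 4.
Table: [-, 936, 47, 552, 882]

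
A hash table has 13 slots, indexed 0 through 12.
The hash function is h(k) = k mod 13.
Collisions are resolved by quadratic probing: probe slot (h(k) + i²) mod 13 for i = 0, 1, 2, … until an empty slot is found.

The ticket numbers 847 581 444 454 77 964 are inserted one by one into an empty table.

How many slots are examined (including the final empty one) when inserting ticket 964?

Insert 847: h=2, slot 2 empty -> index 2.
Insert 581: h=9, slot 9 empty -> index 9.
Insert 444: h=2, slot 2 occupied -> index 3.
Insert 454: h=12, slot 12 empty -> index 12.
Insert 77: h=12, slot 12 occupied -> index 0.
Insert 964: h=2, slots 2,3 occupied -> index 6.
Table: [77, ∅, 847, 444, ∅, ∅, 964, ∅, ∅, 581, ∅, ∅, 454]

3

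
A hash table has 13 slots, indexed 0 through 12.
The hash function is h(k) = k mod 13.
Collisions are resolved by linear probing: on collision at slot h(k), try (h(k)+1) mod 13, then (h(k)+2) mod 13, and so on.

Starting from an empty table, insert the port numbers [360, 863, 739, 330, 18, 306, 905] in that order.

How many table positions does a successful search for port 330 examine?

360: h=9 → slot 9
863: h=5 → slot 5
739: h=11 → slot 11
330: h=5, probe 5,6 → slot 6
18: h=5, probe 5,6,7 → slot 7
306: h=7, probe 7,8 → slot 8
905: h=8, probe 8,9,10 → slot 10
Table: [∅, ∅, ∅, ∅, ∅, 863, 330, 18, 306, 360, 905, 739, ∅]
Lookup 330: h=5, probe 5,6 → found at 6.

2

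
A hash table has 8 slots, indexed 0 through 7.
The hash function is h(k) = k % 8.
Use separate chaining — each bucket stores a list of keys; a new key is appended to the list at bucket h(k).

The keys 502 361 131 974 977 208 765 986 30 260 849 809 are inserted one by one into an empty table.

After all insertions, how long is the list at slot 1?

4

Insert 502: h=6, bucket 6 empty → new chain.
Insert 361: h=1, bucket 1 empty → new chain.
Insert 131: h=3, bucket 3 empty → new chain.
Insert 974: h=6, bucket 6 nonempty → append to chain.
Insert 977: h=1, bucket 1 nonempty → append to chain.
Insert 208: h=0, bucket 0 empty → new chain.
Insert 765: h=5, bucket 5 empty → new chain.
Insert 986: h=2, bucket 2 empty → new chain.
Insert 30: h=6, bucket 6 nonempty → append to chain.
Insert 260: h=4, bucket 4 empty → new chain.
Insert 849: h=1, bucket 1 nonempty → append to chain.
Insert 809: h=1, bucket 1 nonempty → append to chain.
Final buckets:
0: 208
1: 361 -> 977 -> 849 -> 809
2: 986
3: 131
4: 260
5: 765
6: 502 -> 974 -> 30
7: —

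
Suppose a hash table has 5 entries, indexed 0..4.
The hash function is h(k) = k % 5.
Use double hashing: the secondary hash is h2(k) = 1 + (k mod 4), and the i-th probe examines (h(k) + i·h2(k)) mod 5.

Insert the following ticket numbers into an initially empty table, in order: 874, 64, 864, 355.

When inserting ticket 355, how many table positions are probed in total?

3

874 hashes to 4; slot 4 is free => place at 4.
64 hashes to 4, h2=1; 4 taken => place at 0.
864 hashes to 4, h2=1; 4,0 taken => place at 1.
355 hashes to 0, h2=4; 0,4 taken => place at 3.
Table: [64, 864, ., 355, 874]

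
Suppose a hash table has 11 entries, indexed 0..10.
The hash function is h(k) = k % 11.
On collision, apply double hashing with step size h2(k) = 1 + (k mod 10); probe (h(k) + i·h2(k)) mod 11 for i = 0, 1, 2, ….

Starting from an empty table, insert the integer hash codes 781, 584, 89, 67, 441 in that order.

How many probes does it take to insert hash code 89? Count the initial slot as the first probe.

Insert 781: h=0, slot 0 empty → index 0.
Insert 584: h=1, slot 1 empty → index 1.
Insert 89: h=1, h2=10, slots 1,0 occupied → index 10.
Insert 67: h=1, h2=8, slot 1 occupied → index 9.
Insert 441: h=1, h2=2, slot 1 occupied → index 3.
Table: [781, 584, -, 441, -, -, -, -, -, 67, 89]

3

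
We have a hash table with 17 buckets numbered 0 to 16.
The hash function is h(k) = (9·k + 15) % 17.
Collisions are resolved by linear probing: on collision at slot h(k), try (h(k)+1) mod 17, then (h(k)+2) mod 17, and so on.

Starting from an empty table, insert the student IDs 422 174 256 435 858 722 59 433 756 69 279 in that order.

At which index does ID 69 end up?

Insert 422: h=5, slot 5 empty → index 5.
Insert 174: h=0, slot 0 empty → index 0.
Insert 256: h=7, slot 7 empty → index 7.
Insert 435: h=3, slot 3 empty → index 3.
Insert 858: h=2, slot 2 empty → index 2.
Insert 722: h=2, slots 2,3 occupied → index 4.
Insert 59: h=2, slots 2,3,4,5 occupied → index 6.
Insert 433: h=2, slots 2,3,4,5,6,7 occupied → index 8.
Insert 756: h=2, slots 2,3,4,5,6,7,8 occupied → index 9.
Insert 69: h=7, slots 7,8,9 occupied → index 10.
Insert 279: h=10, slot 10 occupied → index 11.
Table: [174, ., 858, 435, 722, 422, 59, 256, 433, 756, 69, 279, ., ., ., ., .]

10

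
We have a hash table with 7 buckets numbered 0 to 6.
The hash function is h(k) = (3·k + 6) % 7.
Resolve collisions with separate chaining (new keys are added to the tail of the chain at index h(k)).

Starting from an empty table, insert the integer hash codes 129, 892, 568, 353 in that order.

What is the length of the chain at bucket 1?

3

129 -> bucket 1
892 -> bucket 1 (collision)
568 -> bucket 2
353 -> bucket 1 (collision)
Final buckets:
0: ∅
1: 129 -> 892 -> 353
2: 568
3: ∅
4: ∅
5: ∅
6: ∅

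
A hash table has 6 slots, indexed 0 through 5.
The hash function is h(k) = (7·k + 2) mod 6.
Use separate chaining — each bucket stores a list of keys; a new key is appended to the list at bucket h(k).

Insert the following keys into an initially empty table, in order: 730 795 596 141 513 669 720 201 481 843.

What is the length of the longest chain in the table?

6

730 → bucket 0
795 → bucket 5
596 → bucket 4
141 → bucket 5 (collision)
513 → bucket 5 (collision)
669 → bucket 5 (collision)
720 → bucket 2
201 → bucket 5 (collision)
481 → bucket 3
843 → bucket 5 (collision)
Final buckets:
0: 730
1: —
2: 720
3: 481
4: 596
5: 795 -> 141 -> 513 -> 669 -> 201 -> 843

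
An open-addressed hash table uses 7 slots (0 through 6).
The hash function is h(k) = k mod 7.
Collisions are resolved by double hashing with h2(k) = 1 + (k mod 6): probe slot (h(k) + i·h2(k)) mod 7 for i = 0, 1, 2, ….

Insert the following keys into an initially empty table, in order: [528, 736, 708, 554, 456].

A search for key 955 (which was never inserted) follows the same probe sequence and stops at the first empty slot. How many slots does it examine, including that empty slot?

3

Insert 528: h=3, slot 3 empty => index 3.
Insert 736: h=1, slot 1 empty => index 1.
Insert 708: h=1, h2=1, slot 1 occupied => index 2.
Insert 554: h=1, h2=3, slot 1 occupied => index 4.
Insert 456: h=1, h2=1, slots 1,2,3,4 occupied => index 5.
Table: [—, 736, 708, 528, 554, 456, —]
Lookup 955: h=3, h2=2, probe 3,5,0 → slot 0 empty, not found.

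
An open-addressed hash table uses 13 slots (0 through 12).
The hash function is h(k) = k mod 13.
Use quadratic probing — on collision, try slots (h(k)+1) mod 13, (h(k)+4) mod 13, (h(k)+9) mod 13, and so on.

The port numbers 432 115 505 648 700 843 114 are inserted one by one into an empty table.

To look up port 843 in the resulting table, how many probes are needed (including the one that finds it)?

5

432 hashes to 3; slot 3 is free → place at 3.
115 hashes to 11; slot 11 is free → place at 11.
505 hashes to 11; 11 taken → place at 12.
648 hashes to 11; 11,12 taken → place at 2.
700 hashes to 11; 11,12,2 taken → place at 7.
843 hashes to 11; 11,12,2,7 taken → place at 1.
114 hashes to 10; slot 10 is free → place at 10.
Table: [., 843, 648, 432, ., ., ., 700, ., ., 114, 115, 505]
Lookup 843: h=11, probe 11,12,2,7,1 → found at 1.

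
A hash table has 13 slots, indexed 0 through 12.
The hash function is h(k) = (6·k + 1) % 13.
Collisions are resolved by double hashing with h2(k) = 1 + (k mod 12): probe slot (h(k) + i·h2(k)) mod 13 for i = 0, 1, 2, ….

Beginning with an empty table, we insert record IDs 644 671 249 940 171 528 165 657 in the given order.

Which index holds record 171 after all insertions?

Insert 644: h=4, slot 4 empty => index 4.
Insert 671: h=10, slot 10 empty => index 10.
Insert 249: h=0, slot 0 empty => index 0.
Insert 940: h=12, slot 12 empty => index 12.
Insert 171: h=0, h2=4, slots 0,4 occupied => index 8.
Insert 528: h=10, h2=1, slot 10 occupied => index 11.
Insert 165: h=3, slot 3 empty => index 3.
Insert 657: h=4, h2=10, slot 4 occupied => index 1.
Table: [249, 657, ∅, 165, 644, ∅, ∅, ∅, 171, ∅, 671, 528, 940]

8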